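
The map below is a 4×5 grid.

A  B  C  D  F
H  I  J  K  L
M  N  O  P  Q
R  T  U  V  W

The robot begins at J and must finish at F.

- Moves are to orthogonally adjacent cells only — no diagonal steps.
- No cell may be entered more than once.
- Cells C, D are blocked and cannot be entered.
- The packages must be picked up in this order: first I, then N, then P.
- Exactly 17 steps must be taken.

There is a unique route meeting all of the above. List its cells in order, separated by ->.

J -> I -> B -> A -> H -> M -> R -> T -> N -> O -> U -> V -> W -> Q -> P -> K -> L -> F

The waypoints must appear in the order I, N, P, with no cell reused.
Route from J: left 1 to I, up 1 to B, left 1 to A, down 3 to R, right 1 to T, up 1 to N, right 1 to O, down 1 to U, right 2 to W, up 1 to Q, left 1 to P, up 1 to K, right 1 to L, up 1 to F — 17 moves in all.
Check: order respected (I at step 1, N at step 8, P at step 14); 17 moves as required.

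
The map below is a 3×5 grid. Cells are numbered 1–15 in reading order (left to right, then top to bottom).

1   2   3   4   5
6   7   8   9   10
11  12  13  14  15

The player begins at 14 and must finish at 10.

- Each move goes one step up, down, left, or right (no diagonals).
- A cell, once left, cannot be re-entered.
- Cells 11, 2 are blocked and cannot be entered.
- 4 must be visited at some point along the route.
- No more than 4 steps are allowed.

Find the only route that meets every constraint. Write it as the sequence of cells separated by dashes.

14 - 9 - 4 - 5 - 10

The budget equals the shortest possible length, so every move has to be on a shortest route through the required cells.
Route from 14: up 2 to 4, right 1 to 5, down 1 to 10 — 4 moves in all.
Check: all required cells visited; 4 ≤ 4 moves.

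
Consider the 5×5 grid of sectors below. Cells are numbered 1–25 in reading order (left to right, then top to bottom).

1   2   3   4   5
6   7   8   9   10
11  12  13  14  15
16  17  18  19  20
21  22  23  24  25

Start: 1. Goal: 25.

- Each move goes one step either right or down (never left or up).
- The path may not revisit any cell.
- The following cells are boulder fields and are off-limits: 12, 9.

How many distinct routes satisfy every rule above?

24

A right/down-only route from 1 to 25 makes exactly 4 down-moves and 4 right-moves in some order.
With no other constraints that would be C(8,4) = 70 routes.
Subtract routes through each blocked cell (inclusion–exclusion for overlaps): − through 9: 16 − through 12: 30 → 24.
That gives 24 routes.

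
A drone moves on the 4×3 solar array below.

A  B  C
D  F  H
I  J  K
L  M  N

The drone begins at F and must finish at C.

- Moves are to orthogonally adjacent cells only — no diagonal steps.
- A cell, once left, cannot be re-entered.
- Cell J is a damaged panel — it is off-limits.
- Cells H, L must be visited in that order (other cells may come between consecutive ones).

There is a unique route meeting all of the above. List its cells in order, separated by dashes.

F - H - K - N - M - L - I - D - A - B - C

The waypoints must appear in the order H, L, with no cell reused.
Route from F: right to H, 2× down (reaching N), 2× left (reaching L), 3× up (reaching A), 2× right (reaching C) — 10 moves in all.
Check: order respected (H at step 1, L at step 5).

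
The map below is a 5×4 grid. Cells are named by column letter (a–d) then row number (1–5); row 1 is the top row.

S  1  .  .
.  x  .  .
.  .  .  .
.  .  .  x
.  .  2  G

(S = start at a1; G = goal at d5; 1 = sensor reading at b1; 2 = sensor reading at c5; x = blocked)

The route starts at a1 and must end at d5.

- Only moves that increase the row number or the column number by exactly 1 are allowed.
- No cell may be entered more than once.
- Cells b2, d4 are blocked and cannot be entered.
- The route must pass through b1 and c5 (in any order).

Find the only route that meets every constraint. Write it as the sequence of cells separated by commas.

a1, b1, c1, c2, c3, c4, c5, d5

Moves only go right or down, so the column and row indices never decrease.
Route from a1: right 2 to c1, down 4 to c5, right 1 to d5 — 7 moves in all.
Check: all required cells visited.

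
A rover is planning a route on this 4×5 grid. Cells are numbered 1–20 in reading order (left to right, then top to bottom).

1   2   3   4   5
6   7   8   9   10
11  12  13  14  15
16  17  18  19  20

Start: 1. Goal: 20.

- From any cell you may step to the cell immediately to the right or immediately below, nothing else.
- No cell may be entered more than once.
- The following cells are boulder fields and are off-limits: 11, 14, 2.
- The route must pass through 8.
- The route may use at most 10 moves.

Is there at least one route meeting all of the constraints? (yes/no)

yes

One route that works: 1 → 6 → 7 → 8 → 13 → 18 → 19 → 20.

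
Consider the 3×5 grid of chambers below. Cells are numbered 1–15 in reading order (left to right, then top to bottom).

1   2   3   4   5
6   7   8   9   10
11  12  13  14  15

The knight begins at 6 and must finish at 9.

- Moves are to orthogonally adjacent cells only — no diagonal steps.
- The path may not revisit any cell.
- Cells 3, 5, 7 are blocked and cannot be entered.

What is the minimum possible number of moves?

5

The Manhattan distance from 6 to 9 is |2−2| + |1−4| = 3, so at least 3 moves are needed.
That bound ignores the blocked cells. Measuring each leg by the fewest moves that actually steer around them (6→9: 5) raises the lower bound to 5.
A route of 5 moves exists: 6 → 11 → 12 → 13 → 8 → 9.
Since 5 matches that lower bound, it is optimal.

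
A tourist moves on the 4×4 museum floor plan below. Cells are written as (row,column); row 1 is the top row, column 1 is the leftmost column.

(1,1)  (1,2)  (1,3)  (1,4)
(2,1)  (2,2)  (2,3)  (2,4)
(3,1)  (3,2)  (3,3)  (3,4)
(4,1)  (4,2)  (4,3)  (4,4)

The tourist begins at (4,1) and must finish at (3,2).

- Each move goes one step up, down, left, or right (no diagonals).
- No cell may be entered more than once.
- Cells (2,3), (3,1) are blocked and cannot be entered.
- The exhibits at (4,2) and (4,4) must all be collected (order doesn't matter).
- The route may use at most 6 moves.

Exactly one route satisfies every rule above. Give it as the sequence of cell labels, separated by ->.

(4,1) -> (4,2) -> (4,3) -> (4,4) -> (3,4) -> (3,3) -> (3,2)

Any route must reach (4,2) and (4,4) and still end at (3,2) within 6 moves, so the order of the required stops is forced.
Route from (4,1): 3× right (reaching (4,4)), up to (3,4), 2× left (reaching (3,2)) — 6 moves in all.
Check: all required cells visited; 6 ≤ 6 moves.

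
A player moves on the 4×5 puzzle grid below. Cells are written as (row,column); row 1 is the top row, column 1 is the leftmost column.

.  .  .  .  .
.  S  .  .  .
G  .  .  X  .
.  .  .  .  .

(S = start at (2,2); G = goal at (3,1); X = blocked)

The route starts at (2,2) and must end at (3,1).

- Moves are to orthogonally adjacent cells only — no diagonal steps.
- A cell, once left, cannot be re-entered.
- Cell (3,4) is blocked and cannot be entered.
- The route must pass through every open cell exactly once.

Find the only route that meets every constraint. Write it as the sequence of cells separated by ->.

Need to visit all 19 open cells exactly once, starting at (2,2) and ending at (3,1).
Cell (3,5) has only two open neighbours ((2,5) and (4,5)), so the path must pass straight through it: one of those is the cell it's entered from and the other is where it exits.
Route from (2,2): left 1 to (2,1), up 1 to (1,1), right 2 to (1,3), down 1 to (2,3), right 1 to (2,4), up 1 to (1,4), right 1 to (1,5), down 3 to (4,5), left 2 to (4,3), up 1 to (3,3), left 1 to (3,2), down 1 to (4,2), left 1 to (4,1), up 1 to (3,1) — 18 moves in all.
Check: all 19 open cells covered.

(2,2) -> (2,1) -> (1,1) -> (1,2) -> (1,3) -> (2,3) -> (2,4) -> (1,4) -> (1,5) -> (2,5) -> (3,5) -> (4,5) -> (4,4) -> (4,3) -> (3,3) -> (3,2) -> (4,2) -> (4,1) -> (3,1)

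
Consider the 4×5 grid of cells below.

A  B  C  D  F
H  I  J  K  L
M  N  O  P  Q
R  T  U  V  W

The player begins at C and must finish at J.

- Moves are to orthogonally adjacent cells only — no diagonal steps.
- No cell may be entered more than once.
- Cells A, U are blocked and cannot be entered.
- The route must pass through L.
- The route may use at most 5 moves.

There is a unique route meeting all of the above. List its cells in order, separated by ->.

C -> D -> F -> L -> K -> J

The budget equals the shortest possible length, so every move has to be on a shortest route through the required cells.
Route from C: right 2 to F, down 1 to L, left 2 to J — 5 moves in all.
Check: all required cells visited; 5 ≤ 5 moves.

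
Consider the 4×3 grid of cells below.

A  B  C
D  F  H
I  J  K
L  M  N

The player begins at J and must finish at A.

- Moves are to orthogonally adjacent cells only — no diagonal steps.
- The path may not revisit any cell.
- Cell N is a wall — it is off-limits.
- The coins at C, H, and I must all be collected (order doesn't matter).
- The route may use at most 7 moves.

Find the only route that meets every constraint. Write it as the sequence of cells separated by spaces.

J I D F H C B A

The budget equals the shortest possible length, so every move has to be on a shortest route through the required cells.
Route from J: left 1 to I, up 1 to D, right 2 to H, up 1 to C, left 2 to A — 7 moves in all.
Check: all required cells visited; 7 ≤ 7 moves.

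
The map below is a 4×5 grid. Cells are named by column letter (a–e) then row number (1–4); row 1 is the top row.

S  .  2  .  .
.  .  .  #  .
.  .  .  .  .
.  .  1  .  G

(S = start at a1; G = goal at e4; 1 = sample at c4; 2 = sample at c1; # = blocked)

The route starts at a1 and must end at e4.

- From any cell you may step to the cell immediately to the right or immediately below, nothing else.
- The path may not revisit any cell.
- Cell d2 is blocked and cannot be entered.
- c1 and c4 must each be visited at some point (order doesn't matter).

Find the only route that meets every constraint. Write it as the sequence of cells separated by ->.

a1 -> b1 -> c1 -> c2 -> c3 -> c4 -> d4 -> e4

Moves only go right or down, so the column and row indices never decrease.
Route from a1: 2× right (reaching c1), 3× down (reaching c4), 2× right (reaching e4) — 7 moves in all.
Check: all required cells visited.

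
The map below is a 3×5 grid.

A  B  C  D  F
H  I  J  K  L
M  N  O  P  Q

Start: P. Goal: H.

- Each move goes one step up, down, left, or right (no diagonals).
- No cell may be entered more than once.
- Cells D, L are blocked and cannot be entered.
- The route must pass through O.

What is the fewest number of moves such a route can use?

Any route passes through O somewhere between P and H. Summing Manhattan distances along the two legs (P → O → H) gives a lower bound of 1 + 3 = 4 moves.
A route of 4 moves achieves this: P → O → J → I → H.
Since 4 matches the lower bound, it is optimal.

4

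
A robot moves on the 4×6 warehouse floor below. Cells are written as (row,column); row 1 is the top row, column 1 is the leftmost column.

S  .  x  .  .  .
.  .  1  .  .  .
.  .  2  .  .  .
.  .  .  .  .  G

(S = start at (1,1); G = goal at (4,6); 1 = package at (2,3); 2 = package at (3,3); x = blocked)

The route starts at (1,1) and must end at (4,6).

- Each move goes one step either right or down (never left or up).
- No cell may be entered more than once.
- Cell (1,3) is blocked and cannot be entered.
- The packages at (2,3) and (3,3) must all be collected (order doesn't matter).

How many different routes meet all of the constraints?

8

A right/down-only route from (1,1) to (4,6) makes exactly 3 down-moves and 5 right-moves in some order.
With no other constraints that would be C(8,3) = 56 routes.
A monotone route can only reach the required cells in the order (2,3), (3,3), so split there and multiply the segment counts (each segment already excludes blocked cells): (1,1)→(2,3): 2; (2,3)→(3,3): 1; (3,3)→(4,6): 4; product = 8.
That gives 8 routes.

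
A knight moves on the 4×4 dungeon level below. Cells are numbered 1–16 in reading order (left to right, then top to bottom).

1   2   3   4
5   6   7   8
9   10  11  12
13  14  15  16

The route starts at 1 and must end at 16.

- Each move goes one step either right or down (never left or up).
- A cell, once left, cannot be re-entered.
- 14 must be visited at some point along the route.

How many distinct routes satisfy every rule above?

4

A right/down-only route from 1 to 16 makes exactly 3 down-moves and 3 right-moves in some order.
With no other constraints that would be C(6,3) = 20 routes.
Split at 14 and multiply the segment counts: 1→14: 4; 14→16: 1; product = 4.
That gives 4 routes.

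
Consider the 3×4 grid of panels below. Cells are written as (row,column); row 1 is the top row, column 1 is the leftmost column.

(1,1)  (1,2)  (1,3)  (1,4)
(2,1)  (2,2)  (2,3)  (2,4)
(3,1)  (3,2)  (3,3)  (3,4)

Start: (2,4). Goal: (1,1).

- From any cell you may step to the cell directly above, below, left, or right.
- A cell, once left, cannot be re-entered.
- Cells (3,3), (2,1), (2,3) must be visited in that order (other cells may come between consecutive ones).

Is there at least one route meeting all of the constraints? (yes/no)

yes

One route that works: (2,4) → (3,4) → (3,3) → (3,2) → (3,1) → (2,1) → (2,2) → (2,3) → (1,3) → (1,2) → (1,1).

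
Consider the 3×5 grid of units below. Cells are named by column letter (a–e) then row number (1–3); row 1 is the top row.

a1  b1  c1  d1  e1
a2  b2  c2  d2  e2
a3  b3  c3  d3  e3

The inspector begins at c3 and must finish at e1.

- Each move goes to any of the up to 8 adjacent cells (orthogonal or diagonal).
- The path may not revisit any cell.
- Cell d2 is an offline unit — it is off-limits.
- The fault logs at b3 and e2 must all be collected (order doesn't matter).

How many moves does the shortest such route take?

5

Any route passes through b3 and e2 in some order between c3 and e1. Summing Chebyshev distances along each leg and taking the cheapest ordering (c3 → b3 → e2 → e1) gives a lower bound of 1 + 3 + 1 = 5 moves.
A route of 5 moves achieves this: c3 → b3 → c2 → d1 → e2 → e1.
Since 5 matches the lower bound, it is optimal.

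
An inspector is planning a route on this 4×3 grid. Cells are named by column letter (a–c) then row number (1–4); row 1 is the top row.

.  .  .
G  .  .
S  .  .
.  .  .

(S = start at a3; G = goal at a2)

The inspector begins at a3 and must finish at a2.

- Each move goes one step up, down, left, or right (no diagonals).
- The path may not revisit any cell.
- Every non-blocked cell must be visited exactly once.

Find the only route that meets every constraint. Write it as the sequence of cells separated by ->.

a3 -> a4 -> b4 -> c4 -> c3 -> b3 -> b2 -> c2 -> c1 -> b1 -> a1 -> a2

Need to visit all 12 open cells exactly once, starting at a3 and ending at a2.
Cell c1 has only two open neighbours (c2 and b1), so the path must pass straight through it: one of those is the cell it's entered from and the other is where it exits.
Route from a3: down to a4, 2× right (reaching c4), up to c3, left to b3, up to b2, right to c2, up to c1, 2× left (reaching a1), down to a2 — 11 moves in all.
Check: all 12 open cells covered.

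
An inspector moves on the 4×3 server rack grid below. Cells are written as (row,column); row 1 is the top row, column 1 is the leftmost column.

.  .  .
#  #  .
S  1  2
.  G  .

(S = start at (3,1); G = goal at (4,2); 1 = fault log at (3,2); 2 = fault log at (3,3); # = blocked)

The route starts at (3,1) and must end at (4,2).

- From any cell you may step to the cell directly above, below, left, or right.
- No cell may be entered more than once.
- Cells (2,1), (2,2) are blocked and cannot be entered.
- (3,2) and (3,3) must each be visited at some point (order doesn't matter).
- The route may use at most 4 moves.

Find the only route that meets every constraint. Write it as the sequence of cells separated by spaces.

(3,1) (3,2) (3,3) (4,3) (4,2)

Any route must reach (3,2) and (3,3) and still end at (4,2) within 4 moves, so the order of the required stops is forced.
Route from (3,1): 2× right (reaching (3,3)), down to (4,3), left to (4,2) — 4 moves in all.
Check: all required cells visited; 4 ≤ 4 moves.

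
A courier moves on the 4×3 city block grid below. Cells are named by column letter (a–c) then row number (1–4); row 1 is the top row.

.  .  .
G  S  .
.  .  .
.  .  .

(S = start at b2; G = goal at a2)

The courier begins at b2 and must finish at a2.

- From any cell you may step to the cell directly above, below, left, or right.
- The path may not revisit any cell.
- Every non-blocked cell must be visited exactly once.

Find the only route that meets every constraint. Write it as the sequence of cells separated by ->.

b2 -> b3 -> a3 -> a4 -> b4 -> c4 -> c3 -> c2 -> c1 -> b1 -> a1 -> a2

Need to visit all 12 open cells exactly once, starting at b2 and ending at a2.
Cell c4 has only two open neighbours (c3 and b4), so the path must pass straight through it: one of those is the cell it's entered from and the other is where it exits.
Route from b2: down to b3, left to a3, down to a4, 2× right (reaching c4), 3× up (reaching c1), 2× left (reaching a1), down to a2 — 11 moves in all.
Check: all 12 open cells covered.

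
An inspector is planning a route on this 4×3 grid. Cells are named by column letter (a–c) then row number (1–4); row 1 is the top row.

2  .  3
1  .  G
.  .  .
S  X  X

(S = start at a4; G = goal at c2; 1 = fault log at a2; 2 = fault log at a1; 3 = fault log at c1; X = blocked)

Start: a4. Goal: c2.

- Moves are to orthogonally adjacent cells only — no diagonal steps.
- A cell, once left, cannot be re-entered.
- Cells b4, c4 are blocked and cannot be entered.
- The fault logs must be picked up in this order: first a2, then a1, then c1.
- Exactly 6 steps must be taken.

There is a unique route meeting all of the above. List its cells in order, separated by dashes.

a4 - a3 - a2 - a1 - b1 - c1 - c2

The waypoints must appear in the order a2, a1, c1, with no cell reused.
Route from a4: 3× up (reaching a1), 2× right (reaching c1), down to c2 — 6 moves in all.
Check: order respected (1 at step 2, 2 at step 3, 3 at step 5); 6 moves as required.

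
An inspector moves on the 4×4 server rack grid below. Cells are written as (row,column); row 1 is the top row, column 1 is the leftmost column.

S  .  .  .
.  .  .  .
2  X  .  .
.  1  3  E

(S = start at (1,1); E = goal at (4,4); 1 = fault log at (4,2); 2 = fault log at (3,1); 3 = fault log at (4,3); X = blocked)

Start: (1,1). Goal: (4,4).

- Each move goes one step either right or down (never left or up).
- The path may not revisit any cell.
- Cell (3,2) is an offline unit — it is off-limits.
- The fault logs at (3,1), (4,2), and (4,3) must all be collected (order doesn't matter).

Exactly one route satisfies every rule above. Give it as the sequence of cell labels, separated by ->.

Moves only go right or down, so the column and row indices never decrease.
Route from (1,1): down 3 to (4,1), right 3 to (4,4) — 6 moves in all.
Check: all required cells visited.

(1,1) -> (2,1) -> (3,1) -> (4,1) -> (4,2) -> (4,3) -> (4,4)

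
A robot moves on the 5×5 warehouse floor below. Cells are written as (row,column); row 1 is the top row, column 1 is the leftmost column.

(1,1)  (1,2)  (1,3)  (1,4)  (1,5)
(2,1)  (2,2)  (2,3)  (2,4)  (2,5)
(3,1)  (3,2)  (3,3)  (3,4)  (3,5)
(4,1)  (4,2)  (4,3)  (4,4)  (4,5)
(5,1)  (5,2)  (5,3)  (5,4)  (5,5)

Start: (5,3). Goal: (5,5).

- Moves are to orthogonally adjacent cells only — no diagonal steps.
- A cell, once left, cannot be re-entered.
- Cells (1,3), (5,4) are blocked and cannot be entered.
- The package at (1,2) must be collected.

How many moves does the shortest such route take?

14

Any route passes through (1,2) somewhere between (5,3) and (5,5). Summing Manhattan distances along the two legs ((5,3) → (1,2) → (5,5)) gives a lower bound of 5 + 7 = 12 moves.
The shortest route satisfying every rule uses 14 moves: (5,3) → (4,3) → (3,3) → (3,2) → (3,1) → (2,1) → (1,1) → (1,2) → (2,2) → (2,3) → (2,4) → (3,4) → (4,4) → (4,5) → (5,5).
The no-revisit rule (legs can't share cells) pushes the minimum above the 12-move bound; an exhaustive check rules out every length from 12 to 13, leaving 14 as the minimum.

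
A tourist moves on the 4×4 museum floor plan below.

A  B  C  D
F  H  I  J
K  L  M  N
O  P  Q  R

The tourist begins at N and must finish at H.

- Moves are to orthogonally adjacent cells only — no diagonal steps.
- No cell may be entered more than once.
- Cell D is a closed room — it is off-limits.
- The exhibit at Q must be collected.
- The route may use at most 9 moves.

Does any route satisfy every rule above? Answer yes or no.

One route that works: N → R → Q → M → I → H.

yes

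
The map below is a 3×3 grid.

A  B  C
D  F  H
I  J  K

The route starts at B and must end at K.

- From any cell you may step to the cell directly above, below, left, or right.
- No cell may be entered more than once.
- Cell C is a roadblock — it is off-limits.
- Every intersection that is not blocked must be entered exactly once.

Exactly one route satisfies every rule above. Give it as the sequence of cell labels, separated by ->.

B -> A -> D -> I -> J -> F -> H -> K

Need to visit all 8 open cells exactly once, starting at B and ending at K.
Cell A has only two open neighbours (D and B), so the path must pass straight through it: one of those is the cell it's entered from and the other is where it exits.
Route from B: left 1 to A, down 2 to I, right 1 to J, up 1 to F, right 1 to H, down 1 to K — 7 moves in all.
Check: all 8 open cells covered.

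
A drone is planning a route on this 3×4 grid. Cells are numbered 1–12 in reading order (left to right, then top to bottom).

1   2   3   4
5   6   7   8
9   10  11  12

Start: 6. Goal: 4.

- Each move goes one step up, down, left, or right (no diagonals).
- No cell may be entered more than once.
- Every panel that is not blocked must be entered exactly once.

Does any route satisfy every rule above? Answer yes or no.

One route that works: 6 → 2 → 1 → 5 → 9 → 10 → 11 → 12 → 8 → 7 → 3 → 4.

yes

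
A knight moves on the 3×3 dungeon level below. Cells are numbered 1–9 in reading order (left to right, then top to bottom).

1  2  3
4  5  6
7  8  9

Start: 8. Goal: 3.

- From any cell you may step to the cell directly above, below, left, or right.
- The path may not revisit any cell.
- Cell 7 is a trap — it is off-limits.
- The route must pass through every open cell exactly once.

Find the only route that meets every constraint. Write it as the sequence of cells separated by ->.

Need to visit all 8 open cells exactly once, starting at 8 and ending at 3.
Cell 1 has only two open neighbours (4 and 2), so the path must pass straight through it: one of those is the cell it's entered from and the other is where it exits.
Route from 8: right 1 to 9, up 1 to 6, left 2 to 4, up 1 to 1, right 2 to 3 — 7 moves in all.
Check: all 8 open cells covered.

8 -> 9 -> 6 -> 5 -> 4 -> 1 -> 2 -> 3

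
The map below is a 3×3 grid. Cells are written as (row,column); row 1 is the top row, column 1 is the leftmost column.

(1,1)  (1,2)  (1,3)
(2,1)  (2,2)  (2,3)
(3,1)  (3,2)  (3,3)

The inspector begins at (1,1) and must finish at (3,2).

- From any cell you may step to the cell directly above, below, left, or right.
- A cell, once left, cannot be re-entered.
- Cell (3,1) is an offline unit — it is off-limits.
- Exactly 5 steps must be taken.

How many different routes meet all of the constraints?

4

Need simple routes of exactly 5 moves from (1,1) to (3,2) (Manhattan distance 3, so 1 moves are spent on a detour and 1 undoing it).
Enumerating: (1,1) (2,1) (2,2) (2,3) (3,3) (3,2) | (1,1) (1,2) (2,2) (2,3) (3,3) (3,2) | (1,1) (1,2) (1,3) (2,3) (3,3) (3,2) | (1,1) (1,2) (1,3) (2,3) (2,2) (3,2).
That gives 4 routes.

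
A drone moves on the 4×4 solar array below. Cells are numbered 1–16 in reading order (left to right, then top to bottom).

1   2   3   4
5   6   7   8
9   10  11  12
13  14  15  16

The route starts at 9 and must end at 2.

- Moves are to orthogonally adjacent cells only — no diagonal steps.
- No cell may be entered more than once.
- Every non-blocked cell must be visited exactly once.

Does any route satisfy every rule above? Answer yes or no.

One route that works: 9 → 13 → 14 → 10 → 11 → 15 → 16 → 12 → 8 → 4 → 3 → 7 → 6 → 5 → 1 → 2.

yes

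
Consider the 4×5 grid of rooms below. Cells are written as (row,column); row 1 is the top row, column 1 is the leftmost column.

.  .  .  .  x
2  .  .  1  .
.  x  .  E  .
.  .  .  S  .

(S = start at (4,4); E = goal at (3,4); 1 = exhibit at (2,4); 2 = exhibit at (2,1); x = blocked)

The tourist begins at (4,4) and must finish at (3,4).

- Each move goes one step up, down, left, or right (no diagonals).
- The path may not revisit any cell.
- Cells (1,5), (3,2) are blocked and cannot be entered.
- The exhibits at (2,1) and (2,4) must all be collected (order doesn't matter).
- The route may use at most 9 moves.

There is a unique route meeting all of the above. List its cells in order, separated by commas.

Any route must reach (2,1) and (2,4) and still end at (3,4) within 9 moves, so the order of the required stops is forced.
Route from (4,4): 3× left (reaching (4,1)), 2× up (reaching (2,1)), 3× right (reaching (2,4)), down to (3,4) — 9 moves in all.
Check: all required cells visited; 9 ≤ 9 moves.

(4,4), (4,3), (4,2), (4,1), (3,1), (2,1), (2,2), (2,3), (2,4), (3,4)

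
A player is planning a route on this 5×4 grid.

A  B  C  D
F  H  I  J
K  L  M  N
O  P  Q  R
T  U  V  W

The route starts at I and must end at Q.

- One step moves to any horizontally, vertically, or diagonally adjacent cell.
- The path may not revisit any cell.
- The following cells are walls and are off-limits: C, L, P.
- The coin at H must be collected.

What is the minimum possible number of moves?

Any route passes through H somewhere between I and Q. Summing Chebyshev distances along the two legs (I → H → Q) gives a lower bound of 1 + 2 = 3 moves.
A route of 3 moves achieves this: I → H → M → Q.
Since 3 matches the lower bound, it is optimal.

3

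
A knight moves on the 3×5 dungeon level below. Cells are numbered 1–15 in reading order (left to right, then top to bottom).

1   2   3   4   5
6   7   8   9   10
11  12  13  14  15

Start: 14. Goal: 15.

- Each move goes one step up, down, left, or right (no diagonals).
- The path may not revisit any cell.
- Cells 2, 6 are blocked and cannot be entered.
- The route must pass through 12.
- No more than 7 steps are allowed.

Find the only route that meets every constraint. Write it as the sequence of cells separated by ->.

14 -> 13 -> 12 -> 7 -> 8 -> 9 -> 10 -> 15

The 7-move cap with required stops at 12 leaves no slack for detours.
Route from 14: 2× left (reaching 12), up to 7, 3× right (reaching 10), down to 15 — 7 moves in all.
Check: all required cells visited; 7 ≤ 7 moves.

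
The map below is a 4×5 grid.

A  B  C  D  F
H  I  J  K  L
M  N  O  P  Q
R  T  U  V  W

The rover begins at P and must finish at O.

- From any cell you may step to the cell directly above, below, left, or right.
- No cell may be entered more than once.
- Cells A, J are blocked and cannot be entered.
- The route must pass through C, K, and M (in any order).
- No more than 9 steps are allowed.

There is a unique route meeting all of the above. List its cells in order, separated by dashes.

The 9-move cap with required stops at C, K, M leaves no slack for detours.
Route from P: up 2 to D, left 2 to B, down 1 to I, left 1 to H, down 1 to M, right 2 to O — 9 moves in all.
Check: all required cells visited; 9 ≤ 9 moves.

P - K - D - C - B - I - H - M - N - O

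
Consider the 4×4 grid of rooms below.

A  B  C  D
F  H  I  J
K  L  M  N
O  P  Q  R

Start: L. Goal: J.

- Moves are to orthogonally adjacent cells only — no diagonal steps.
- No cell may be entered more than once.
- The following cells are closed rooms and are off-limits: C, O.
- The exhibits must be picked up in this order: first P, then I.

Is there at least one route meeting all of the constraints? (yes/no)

yes

One route that works: L → P → Q → M → I → J.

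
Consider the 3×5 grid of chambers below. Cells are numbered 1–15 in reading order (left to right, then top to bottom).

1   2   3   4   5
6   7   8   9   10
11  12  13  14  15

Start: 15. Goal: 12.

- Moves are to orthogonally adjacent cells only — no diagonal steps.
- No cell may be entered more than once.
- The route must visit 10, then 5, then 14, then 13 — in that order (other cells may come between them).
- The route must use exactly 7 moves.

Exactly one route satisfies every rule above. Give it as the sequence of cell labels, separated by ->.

The waypoints must appear in the order 10, 5, 14, 13, with no cell reused.
Route from 15: up 2 to 5, left 1 to 4, down 2 to 14, left 2 to 12 — 7 moves in all.
Check: order respected (10 at step 1, 5 at step 2, 14 at step 5, 13 at step 6); 7 moves as required.

15 -> 10 -> 5 -> 4 -> 9 -> 14 -> 13 -> 12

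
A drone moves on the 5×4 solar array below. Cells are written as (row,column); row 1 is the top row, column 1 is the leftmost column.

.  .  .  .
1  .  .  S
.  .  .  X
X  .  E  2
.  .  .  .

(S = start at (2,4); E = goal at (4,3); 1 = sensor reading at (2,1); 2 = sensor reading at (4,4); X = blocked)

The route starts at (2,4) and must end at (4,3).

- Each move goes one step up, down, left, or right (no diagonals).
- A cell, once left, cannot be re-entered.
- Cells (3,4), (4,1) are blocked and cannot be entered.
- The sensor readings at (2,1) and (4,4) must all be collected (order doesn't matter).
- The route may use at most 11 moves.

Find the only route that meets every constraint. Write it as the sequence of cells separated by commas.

The 11-move cap with required stops at (2,1), (4,4) leaves no slack for detours.
Route from (2,4): 3× left (reaching (2,1)), down to (3,1), right to (3,2), 2× down (reaching (5,2)), 2× right (reaching (5,4)), up to (4,4), left to (4,3) — 11 moves in all.
Check: all required cells visited; 11 ≤ 11 moves.

(2,4), (2,3), (2,2), (2,1), (3,1), (3,2), (4,2), (5,2), (5,3), (5,4), (4,4), (4,3)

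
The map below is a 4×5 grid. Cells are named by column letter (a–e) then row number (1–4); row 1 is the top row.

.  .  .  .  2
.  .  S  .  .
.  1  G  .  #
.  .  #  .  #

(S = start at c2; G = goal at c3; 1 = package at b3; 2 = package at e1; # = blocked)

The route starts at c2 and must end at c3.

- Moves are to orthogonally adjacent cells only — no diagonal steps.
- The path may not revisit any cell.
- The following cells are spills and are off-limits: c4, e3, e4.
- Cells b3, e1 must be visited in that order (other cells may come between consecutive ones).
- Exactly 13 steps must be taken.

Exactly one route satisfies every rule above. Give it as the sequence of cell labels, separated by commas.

The waypoints must appear in the order b3, e1, with no cell reused.
Route from c2: left 1 to b2, down 1 to b3, left 1 to a3, up 2 to a1, right 4 to e1, down 1 to e2, left 1 to d2, down 1 to d3, left 1 to c3 — 13 moves in all.
Check: order respected (1 at step 2, 2 at step 9); 13 moves as required.

c2, b2, b3, a3, a2, a1, b1, c1, d1, e1, e2, d2, d3, c3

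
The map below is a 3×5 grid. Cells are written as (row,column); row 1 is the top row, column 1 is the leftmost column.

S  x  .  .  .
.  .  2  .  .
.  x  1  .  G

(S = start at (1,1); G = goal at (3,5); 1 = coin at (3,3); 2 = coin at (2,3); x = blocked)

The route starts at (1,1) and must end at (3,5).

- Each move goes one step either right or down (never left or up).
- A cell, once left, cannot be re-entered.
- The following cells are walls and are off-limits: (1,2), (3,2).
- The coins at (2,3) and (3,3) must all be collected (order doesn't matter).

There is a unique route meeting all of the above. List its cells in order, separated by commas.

(1,1), (2,1), (2,2), (2,3), (3,3), (3,4), (3,5)

Moves only go right or down, so the column and row indices never decrease.
Route from (1,1): down 1 to (2,1), right 2 to (2,3), down 1 to (3,3), right 2 to (3,5) — 6 moves in all.
Check: all required cells visited.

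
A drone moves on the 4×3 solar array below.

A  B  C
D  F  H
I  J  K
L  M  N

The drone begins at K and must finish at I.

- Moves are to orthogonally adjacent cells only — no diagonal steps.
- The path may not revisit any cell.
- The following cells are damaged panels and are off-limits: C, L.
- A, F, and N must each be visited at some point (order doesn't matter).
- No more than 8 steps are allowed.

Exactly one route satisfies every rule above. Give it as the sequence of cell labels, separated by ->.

K -> N -> M -> J -> F -> B -> A -> D -> I

The budget equals the shortest possible length, so every move has to be on a shortest route through the required cells.
Route from K: down to N, left to M, 3× up (reaching B), left to A, 2× down (reaching I) — 8 moves in all.
Check: all required cells visited; 8 ≤ 8 moves.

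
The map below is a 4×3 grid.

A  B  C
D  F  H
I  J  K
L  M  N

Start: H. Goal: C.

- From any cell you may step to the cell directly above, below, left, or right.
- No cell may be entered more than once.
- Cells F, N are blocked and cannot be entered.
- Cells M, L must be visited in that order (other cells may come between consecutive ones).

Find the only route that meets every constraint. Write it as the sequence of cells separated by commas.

H, K, J, M, L, I, D, A, B, C

The waypoints must appear in the order M, L, with no cell reused.
Route from H: down 1 to K, left 1 to J, down 1 to M, left 1 to L, up 3 to A, right 2 to C — 9 moves in all.
Check: order respected (M at step 3, L at step 4).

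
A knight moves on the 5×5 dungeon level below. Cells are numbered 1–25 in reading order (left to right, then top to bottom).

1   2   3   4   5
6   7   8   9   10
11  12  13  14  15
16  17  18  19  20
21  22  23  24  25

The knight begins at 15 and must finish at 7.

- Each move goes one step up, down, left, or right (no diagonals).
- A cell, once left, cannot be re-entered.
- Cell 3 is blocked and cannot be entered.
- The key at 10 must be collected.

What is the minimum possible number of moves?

4

Any route passes through 10 somewhere between 15 and 7. Summing Manhattan distances along the two legs (15 → 10 → 7) gives a lower bound of 1 + 3 = 4 moves.
A route of 4 moves achieves this: 15 → 10 → 9 → 8 → 7.
Since 4 matches the lower bound, it is optimal.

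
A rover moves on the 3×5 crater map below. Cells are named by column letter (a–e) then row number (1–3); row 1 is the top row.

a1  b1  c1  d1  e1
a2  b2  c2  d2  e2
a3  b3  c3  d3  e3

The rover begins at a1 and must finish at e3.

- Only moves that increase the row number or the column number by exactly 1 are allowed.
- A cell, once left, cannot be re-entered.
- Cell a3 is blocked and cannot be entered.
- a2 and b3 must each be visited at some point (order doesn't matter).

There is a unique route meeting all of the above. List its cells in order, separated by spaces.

Moves only go right or down, so the column and row indices never decrease.
Route from a1: down to a2, right to b2, down to b3, 3× right (reaching e3) — 6 moves in all.
Check: all required cells visited.

a1 a2 b2 b3 c3 d3 e3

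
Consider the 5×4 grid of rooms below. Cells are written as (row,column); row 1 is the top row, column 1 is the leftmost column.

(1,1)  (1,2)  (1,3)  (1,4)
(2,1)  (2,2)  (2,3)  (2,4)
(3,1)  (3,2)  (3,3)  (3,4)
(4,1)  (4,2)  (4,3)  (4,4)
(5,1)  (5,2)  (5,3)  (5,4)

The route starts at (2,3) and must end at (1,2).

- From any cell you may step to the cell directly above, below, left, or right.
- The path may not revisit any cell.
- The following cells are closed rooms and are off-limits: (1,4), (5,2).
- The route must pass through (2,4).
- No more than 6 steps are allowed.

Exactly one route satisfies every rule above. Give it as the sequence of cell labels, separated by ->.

(2,3) -> (2,4) -> (3,4) -> (3,3) -> (3,2) -> (2,2) -> (1,2)

The 6-move cap with required stops at (2,4) leaves no slack for detours.
Route from (2,3): right 1 to (2,4), down 1 to (3,4), left 2 to (3,2), up 2 to (1,2) — 6 moves in all.
Check: all required cells visited; 6 ≤ 6 moves.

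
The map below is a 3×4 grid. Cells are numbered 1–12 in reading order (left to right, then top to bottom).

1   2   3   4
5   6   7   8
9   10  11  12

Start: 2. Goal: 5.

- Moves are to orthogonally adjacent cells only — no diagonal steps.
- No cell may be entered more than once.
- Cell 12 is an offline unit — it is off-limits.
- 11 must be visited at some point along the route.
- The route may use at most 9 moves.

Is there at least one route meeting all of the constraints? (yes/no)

One route that works: 2 → 6 → 7 → 11 → 10 → 9 → 5.

yes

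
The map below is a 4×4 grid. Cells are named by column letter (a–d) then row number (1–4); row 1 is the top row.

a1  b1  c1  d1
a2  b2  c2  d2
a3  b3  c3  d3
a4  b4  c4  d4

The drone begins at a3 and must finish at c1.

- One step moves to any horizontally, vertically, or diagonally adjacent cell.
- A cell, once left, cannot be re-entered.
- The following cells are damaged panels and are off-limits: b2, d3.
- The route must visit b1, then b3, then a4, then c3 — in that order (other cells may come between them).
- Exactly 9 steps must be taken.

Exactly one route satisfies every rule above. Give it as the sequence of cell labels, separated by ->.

The waypoints must appear in the order b1, b3, a4, c3, with no cell reused.
Route from a3: up 1 to a2, up-right 1 to b1, down-right 1 to c2, down-left 2 to a4, right 1 to b4, up-right 2 to d2, up-left 1 to c1 — 9 moves in all.
Check: order respected (b1 at step 2, b3 at step 4, a4 at step 5, c3 at step 7); 9 moves as required.

a3 -> a2 -> b1 -> c2 -> b3 -> a4 -> b4 -> c3 -> d2 -> c1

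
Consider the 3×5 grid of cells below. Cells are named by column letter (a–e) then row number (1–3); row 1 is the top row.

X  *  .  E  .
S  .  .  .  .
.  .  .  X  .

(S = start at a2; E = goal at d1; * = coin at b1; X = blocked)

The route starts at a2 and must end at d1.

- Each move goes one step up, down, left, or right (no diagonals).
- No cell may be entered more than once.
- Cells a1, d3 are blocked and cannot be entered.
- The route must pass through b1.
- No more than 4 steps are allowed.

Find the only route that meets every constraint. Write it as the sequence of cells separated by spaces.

a2 b2 b1 c1 d1

Any route must reach b1 and still end at d1 within 4 moves, so the order of the required stops is forced.
Route from a2: right to b2, up to b1, 2× right (reaching d1) — 4 moves in all.
Check: all required cells visited; 4 ≤ 4 moves.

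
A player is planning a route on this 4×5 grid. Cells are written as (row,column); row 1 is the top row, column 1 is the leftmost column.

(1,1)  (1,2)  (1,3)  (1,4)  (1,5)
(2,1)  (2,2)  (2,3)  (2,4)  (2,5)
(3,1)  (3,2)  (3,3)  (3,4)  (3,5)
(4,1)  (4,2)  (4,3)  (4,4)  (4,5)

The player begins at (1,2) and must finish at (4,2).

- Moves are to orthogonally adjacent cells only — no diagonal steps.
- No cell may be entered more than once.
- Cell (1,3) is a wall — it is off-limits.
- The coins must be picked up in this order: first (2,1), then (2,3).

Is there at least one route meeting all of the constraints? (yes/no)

yes

One route that works: (1,2) → (1,1) → (2,1) → (2,2) → (2,3) → (3,3) → (4,3) → (4,2).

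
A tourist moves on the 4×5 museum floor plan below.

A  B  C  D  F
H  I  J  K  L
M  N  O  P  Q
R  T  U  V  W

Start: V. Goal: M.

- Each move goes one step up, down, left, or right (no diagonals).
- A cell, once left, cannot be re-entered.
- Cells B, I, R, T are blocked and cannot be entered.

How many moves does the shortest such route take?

4

The Manhattan distance from V to M is |4−3| + |4−1| = 4, so at least 4 moves are needed.
A route of 4 moves achieves this: V → P → O → N → M.
Since 4 matches the lower bound, it is optimal.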